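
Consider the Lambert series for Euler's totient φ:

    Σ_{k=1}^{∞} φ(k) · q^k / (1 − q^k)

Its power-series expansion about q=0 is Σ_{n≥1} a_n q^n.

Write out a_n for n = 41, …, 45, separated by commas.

[q^41] φ(41)=40,φ(1)=1 ⇒ 41
q^42  k|42↦φ(k): 1:1 2:1 3:2 6:2 7:6 14:6 21:12 42:12  a_42=42
n=43: 1·43 43·1  φ→[1+42]=43
n=44: 44·1 22·2 11·4 4·11 2·22 1·44  φ→[20+10+10+2+1+1]=44
q^45  k|45↦φ(k): 45:24 15:8 9:6 5:4 3:2 1:1  a_45=45

41, 42, 43, 44, 45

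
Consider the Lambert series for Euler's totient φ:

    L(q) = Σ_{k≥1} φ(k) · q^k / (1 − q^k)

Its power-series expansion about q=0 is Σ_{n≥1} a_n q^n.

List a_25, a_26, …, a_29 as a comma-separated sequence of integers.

n=25: 1·25 5·5 25·1  φ→[1+4+20]=25
d|26:{1,2,13,26}  Σφ=1+1+12+12=26
d|27:{1,3,9,27}  Σφ=1+2+6+18=27
d|28:{28,14,7,4,2,1}  Σφ=12+6+6+2+1+1=28
d|29:{1,29}  Σφ=1+28=29

25, 26, 27, 28, 29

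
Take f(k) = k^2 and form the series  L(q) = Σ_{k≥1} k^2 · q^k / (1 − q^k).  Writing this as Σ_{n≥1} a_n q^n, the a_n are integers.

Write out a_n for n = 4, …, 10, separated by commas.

21, 26, 50, 50, 85, 91, 130

d|4:{1,2,4}  Σf=1+4+16=21
d|5:{1,5}  Σf=1+25=26
[q^6] f(1)=1,f(2)=4,f(3)=9,f(6)=36 ⇒ 50
n=7: 1·7 7·1  f→[1+49]=50
q^8  k|8↦f(k): 1:1 2:4 4:16 8:64  a_8=85
[q^9] f(1)=1,f(3)=9,f(9)=81 ⇒ 91
q^10  k|10↦f(k): 10:100 5:25 2:4 1:1  a_10=130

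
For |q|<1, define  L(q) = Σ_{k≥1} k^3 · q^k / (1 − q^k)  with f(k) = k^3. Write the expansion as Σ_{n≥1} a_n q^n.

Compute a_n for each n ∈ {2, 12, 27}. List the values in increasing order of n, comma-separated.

d|2:{2,1}  Σf=8+1=9
d|12:{12,6,4,3,2,1}  Σf=1728+216+64+27+8+1=2044
d|27:{1,3,9,27}  Σf=1+27+729+19683=20440

9, 2044, 20440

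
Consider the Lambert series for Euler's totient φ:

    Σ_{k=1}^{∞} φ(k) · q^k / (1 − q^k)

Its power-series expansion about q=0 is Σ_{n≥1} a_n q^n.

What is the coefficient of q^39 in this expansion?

q^39  k|39↦φ(k): 1:1 3:2 13:12 39:24  a_39=39

a_39 = 39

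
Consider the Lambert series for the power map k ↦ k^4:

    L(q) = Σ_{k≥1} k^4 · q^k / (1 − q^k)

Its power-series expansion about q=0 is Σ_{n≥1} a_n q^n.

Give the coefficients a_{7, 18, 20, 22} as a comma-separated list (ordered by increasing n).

2402, 112931, 170898, 248914

n=7: 1·7 7·1  f→[1+2401]=2402
d|18:{18,9,6,3,2,1}  Σf=104976+6561+1296+81+16+1=112931
n=20: 1·20 2·10 4·5 5·4 10·2 20·1  f→[1+16+256+625+10000+160000]=170898
q^22  k|22↦f(k): 22:234256 11:14641 2:16 1:1  a_22=248914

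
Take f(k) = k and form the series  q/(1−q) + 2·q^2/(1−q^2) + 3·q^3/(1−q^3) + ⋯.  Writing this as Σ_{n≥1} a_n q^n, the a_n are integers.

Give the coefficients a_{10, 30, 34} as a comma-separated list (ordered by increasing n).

18, 72, 54

n=10: 10·1 5·2 2·5 1·10  f→[10+5+2+1]=18
[q^30] f(30)=30,f(15)=15,f(10)=10,f(6)=6,f(5)=5,f(3)=3,f(2)=2,f(1)=1 ⇒ 72
d|34:{1,2,17,34}  Σf=1+2+17+34=54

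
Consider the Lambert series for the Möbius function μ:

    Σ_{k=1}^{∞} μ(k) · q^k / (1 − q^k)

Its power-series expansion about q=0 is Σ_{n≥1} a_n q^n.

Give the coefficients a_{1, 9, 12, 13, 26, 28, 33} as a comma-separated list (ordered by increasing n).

[q^1] μ(1)=1 ⇒ 1
n=9: 1·9 3·3 9·1  μ→[1+(-1)+0]=0
[q^12] μ(1)=1,μ(2)=-1,μ(3)=-1,μ(4)=0,μ(6)=1,μ(12)=0 ⇒ 0
[q^13] μ(1)=1,μ(13)=-1 ⇒ 0
d|26:{26,13,2,1}  Σμ=1+(-1)+(-1)+1=0
d|28:{28,14,7,4,2,1}  Σμ=0+1+(-1)+0+(-1)+1=0
n=33: 33·1 11·3 3·11 1·33  μ→[1+(-1)+(-1)+1]=0

1, 0, 0, 0, 0, 0, 0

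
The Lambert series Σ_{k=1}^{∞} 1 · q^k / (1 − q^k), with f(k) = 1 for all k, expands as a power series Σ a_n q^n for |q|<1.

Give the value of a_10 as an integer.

a_10 = 4

n=10: 10·1 5·2 2·5 1·10  f→[1+1+1+1]=4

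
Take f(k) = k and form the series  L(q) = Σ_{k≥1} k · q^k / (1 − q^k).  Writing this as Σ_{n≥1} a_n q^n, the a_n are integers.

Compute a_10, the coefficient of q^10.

a_10 = 18

[q^10] f(1)=1,f(2)=2,f(5)=5,f(10)=10 ⇒ 18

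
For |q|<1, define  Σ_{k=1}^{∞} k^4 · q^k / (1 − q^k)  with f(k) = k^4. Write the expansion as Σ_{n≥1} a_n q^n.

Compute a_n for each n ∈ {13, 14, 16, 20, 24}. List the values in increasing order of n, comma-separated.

[q^13] f(13)=28561,f(1)=1 ⇒ 28562
q^14  k|14↦f(k): 1:1 2:16 7:2401 14:38416  a_14=40834
q^16  k|16↦f(k): 1:1 2:16 4:256 8:4096 16:65536  a_16=69905
d|20:{20,10,5,4,2,1}  Σf=160000+10000+625+256+16+1=170898
d|24:{24,12,8,6,4,3,2,1}  Σf=331776+20736+4096+1296+256+81+16+1=358258

28562, 40834, 69905, 170898, 358258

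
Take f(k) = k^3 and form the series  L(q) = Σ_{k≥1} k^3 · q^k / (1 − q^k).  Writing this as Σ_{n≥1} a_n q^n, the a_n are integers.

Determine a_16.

n=16: 16·1 8·2 4·4 2·8 1·16  f→[4096+512+64+8+1]=4681

a_16 = 4681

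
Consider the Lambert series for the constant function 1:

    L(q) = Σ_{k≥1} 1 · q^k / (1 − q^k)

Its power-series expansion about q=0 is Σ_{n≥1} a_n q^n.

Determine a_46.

[q^46] f(1)=1,f(2)=1,f(23)=1,f(46)=1 ⇒ 4

a_46 = 4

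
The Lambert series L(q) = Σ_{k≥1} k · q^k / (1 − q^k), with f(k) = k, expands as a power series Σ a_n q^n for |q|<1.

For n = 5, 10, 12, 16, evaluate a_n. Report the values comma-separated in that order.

6, 18, 28, 31

q^5  k|5↦f(k): 5:5 1:1  a_5=6
[q^10] f(1)=1,f(2)=2,f(5)=5,f(10)=10 ⇒ 18
q^12  k|12↦f(k): 12:12 6:6 4:4 3:3 2:2 1:1  a_12=28
q^16  k|16↦f(k): 1:1 2:2 4:4 8:8 16:16  a_16=31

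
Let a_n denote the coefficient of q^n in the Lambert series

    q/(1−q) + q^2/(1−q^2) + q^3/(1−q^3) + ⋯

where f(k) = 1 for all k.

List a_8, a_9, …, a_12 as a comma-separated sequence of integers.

[q^8] f(1)=1,f(2)=1,f(4)=1,f(8)=1 ⇒ 4
d|9:{9,3,1}  Σf=1+1+1=3
q^10  k|10↦f(k): 10:1 5:1 2:1 1:1  a_10=4
d|11:{1,11}  Σf=1+1=2
q^12  k|12↦f(k): 12:1 6:1 4:1 3:1 2:1 1:1  a_12=6

4, 3, 4, 2, 6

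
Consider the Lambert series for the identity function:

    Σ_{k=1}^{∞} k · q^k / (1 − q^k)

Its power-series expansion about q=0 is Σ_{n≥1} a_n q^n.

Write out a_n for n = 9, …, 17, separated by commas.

13, 18, 12, 28, 14, 24, 24, 31, 18

q^9  k|9↦f(k): 9:9 3:3 1:1  a_9=13
[q^10] f(10)=10,f(5)=5,f(2)=2,f(1)=1 ⇒ 18
[q^11] f(1)=1,f(11)=11 ⇒ 12
n=12: 12·1 6·2 4·3 3·4 2·6 1·12  f→[12+6+4+3+2+1]=28
n=13: 13·1 1·13  f→[13+1]=14
n=14: 1·14 2·7 7·2 14·1  f→[1+2+7+14]=24
n=15: 1·15 3·5 5·3 15·1  f→[1+3+5+15]=24
[q^16] f(1)=1,f(2)=2,f(4)=4,f(8)=8,f(16)=16 ⇒ 31
d|17:{1,17}  Σf=1+17=18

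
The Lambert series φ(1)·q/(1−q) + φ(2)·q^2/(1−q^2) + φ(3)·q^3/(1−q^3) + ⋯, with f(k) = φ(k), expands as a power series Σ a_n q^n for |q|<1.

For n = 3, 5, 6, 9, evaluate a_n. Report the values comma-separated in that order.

q^3  k|3↦φ(k): 3:2 1:1  a_3=3
n=5: 1·5 5·1  φ→[1+4]=5
n=6: 1·6 2·3 3·2 6·1  φ→[1+1+2+2]=6
q^9  k|9↦φ(k): 9:6 3:2 1:1  a_9=9

3, 5, 6, 9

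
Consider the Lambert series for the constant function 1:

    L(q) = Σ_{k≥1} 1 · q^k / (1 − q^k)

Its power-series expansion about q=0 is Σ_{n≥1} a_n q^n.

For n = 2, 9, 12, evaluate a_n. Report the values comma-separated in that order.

n=2: 1·2 2·1  f→[1+1]=2
[q^9] f(9)=1,f(3)=1,f(1)=1 ⇒ 3
[q^12] f(12)=1,f(6)=1,f(4)=1,f(3)=1,f(2)=1,f(1)=1 ⇒ 6

2, 3, 6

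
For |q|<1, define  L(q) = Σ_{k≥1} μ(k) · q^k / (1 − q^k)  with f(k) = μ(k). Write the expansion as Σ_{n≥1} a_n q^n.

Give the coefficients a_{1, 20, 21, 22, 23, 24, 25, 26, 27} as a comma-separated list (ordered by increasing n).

1, 0, 0, 0, 0, 0, 0, 0, 0

n=1: 1·1  μ→[1]=1
d|20:{20,10,5,4,2,1}  Σμ=0+1+(-1)+0+(-1)+1=0
q^21  k|21↦μ(k): 21:1 7:-1 3:-1 1:1  a_21=0
q^22  k|22↦μ(k): 22:1 11:-1 2:-1 1:1  a_22=0
q^23  k|23↦μ(k): 23:-1 1:1  a_23=0
q^24  k|24↦μ(k): 24:0 12:0 8:0 6:1 4:0 3:-1 2:-1 1:1  a_24=0
[q^25] μ(25)=0,μ(5)=-1,μ(1)=1 ⇒ 0
[q^26] μ(26)=1,μ(13)=-1,μ(2)=-1,μ(1)=1 ⇒ 0
n=27: 1·27 3·9 9·3 27·1  μ→[1+(-1)+0+0]=0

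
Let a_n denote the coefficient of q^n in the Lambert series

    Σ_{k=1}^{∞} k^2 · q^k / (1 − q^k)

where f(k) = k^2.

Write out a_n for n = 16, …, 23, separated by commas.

341, 290, 455, 362, 546, 500, 610, 530

q^16  k|16↦f(k): 1:1 2:4 4:16 8:64 16:256  a_16=341
[q^17] f(1)=1,f(17)=289 ⇒ 290
d|18:{18,9,6,3,2,1}  Σf=324+81+36+9+4+1=455
d|19:{1,19}  Σf=1+361=362
n=20: 1·20 2·10 4·5 5·4 10·2 20·1  f→[1+4+16+25+100+400]=546
n=21: 21·1 7·3 3·7 1·21  f→[441+49+9+1]=500
[q^22] f(1)=1,f(2)=4,f(11)=121,f(22)=484 ⇒ 610
n=23: 1·23 23·1  f→[1+529]=530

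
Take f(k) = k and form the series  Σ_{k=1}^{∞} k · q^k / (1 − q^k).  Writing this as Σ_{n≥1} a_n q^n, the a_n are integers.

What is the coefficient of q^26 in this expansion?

[q^26] f(26)=26,f(13)=13,f(2)=2,f(1)=1 ⇒ 42

a_26 = 42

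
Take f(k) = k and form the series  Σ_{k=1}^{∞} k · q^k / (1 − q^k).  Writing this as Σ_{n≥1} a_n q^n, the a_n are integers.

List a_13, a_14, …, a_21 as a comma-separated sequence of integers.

14, 24, 24, 31, 18, 39, 20, 42, 32

n=13: 13·1 1·13  f→[13+1]=14
n=14: 14·1 7·2 2·7 1·14  f→[14+7+2+1]=24
n=15: 1·15 3·5 5·3 15·1  f→[1+3+5+15]=24
d|16:{1,2,4,8,16}  Σf=1+2+4+8+16=31
q^17  k|17↦f(k): 1:1 17:17  a_17=18
[q^18] f(1)=1,f(2)=2,f(3)=3,f(6)=6,f(9)=9,f(18)=18 ⇒ 39
n=19: 19·1 1·19  f→[19+1]=20
[q^20] f(1)=1,f(2)=2,f(4)=4,f(5)=5,f(10)=10,f(20)=20 ⇒ 42
q^21  k|21↦f(k): 21:21 7:7 3:3 1:1  a_21=32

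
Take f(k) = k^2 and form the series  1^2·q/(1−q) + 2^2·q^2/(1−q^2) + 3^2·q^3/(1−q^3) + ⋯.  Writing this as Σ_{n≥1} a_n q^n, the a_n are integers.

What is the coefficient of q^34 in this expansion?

a_34 = 1450

d|34:{34,17,2,1}  Σf=1156+289+4+1=1450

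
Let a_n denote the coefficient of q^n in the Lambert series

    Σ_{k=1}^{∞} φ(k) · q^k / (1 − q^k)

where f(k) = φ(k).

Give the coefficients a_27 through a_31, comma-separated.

[q^27] φ(1)=1,φ(3)=2,φ(9)=6,φ(27)=18 ⇒ 27
q^28  k|28↦φ(k): 28:12 14:6 7:6 4:2 2:1 1:1  a_28=28
n=29: 29·1 1·29  φ→[28+1]=29
d|30:{1,2,3,5,6,10,15,30}  Σφ=1+1+2+4+2+4+8+8=30
n=31: 1·31 31·1  φ→[1+30]=31

27, 28, 29, 30, 31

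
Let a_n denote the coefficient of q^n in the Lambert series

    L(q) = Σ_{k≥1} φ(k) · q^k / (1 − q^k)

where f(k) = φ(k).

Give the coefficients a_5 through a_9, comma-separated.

n=5: 1·5 5·1  φ→[1+4]=5
d|6:{6,3,2,1}  Σφ=2+2+1+1=6
[q^7] φ(1)=1,φ(7)=6 ⇒ 7
[q^8] φ(8)=4,φ(4)=2,φ(2)=1,φ(1)=1 ⇒ 8
q^9  k|9↦φ(k): 1:1 3:2 9:6  a_9=9

5, 6, 7, 8, 9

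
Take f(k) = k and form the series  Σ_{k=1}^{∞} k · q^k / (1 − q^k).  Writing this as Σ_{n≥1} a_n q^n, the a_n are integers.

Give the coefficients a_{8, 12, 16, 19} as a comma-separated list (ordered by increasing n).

d|8:{1,2,4,8}  Σf=1+2+4+8=15
q^12  k|12↦f(k): 1:1 2:2 3:3 4:4 6:6 12:12  a_12=28
n=16: 16·1 8·2 4·4 2·8 1·16  f→[16+8+4+2+1]=31
[q^19] f(1)=1,f(19)=19 ⇒ 20

15, 28, 31, 20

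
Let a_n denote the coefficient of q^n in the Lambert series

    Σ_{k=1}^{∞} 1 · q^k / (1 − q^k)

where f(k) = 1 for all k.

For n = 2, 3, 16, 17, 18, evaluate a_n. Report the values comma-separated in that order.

2, 2, 5, 2, 6

q^2  k|2↦f(k): 2:1 1:1  a_2=2
d|3:{3,1}  Σf=1+1=2
n=16: 16·1 8·2 4·4 2·8 1·16  f→[1+1+1+1+1]=5
q^17  k|17↦f(k): 1:1 17:1  a_17=2
[q^18] f(1)=1,f(2)=1,f(3)=1,f(6)=1,f(9)=1,f(18)=1 ⇒ 6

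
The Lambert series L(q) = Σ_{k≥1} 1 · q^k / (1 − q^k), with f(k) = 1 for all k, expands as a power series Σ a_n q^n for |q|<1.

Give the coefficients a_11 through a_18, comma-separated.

[q^11] f(1)=1,f(11)=1 ⇒ 2
[q^12] f(1)=1,f(2)=1,f(3)=1,f(4)=1,f(6)=1,f(12)=1 ⇒ 6
q^13  k|13↦f(k): 13:1 1:1  a_13=2
[q^14] f(14)=1,f(7)=1,f(2)=1,f(1)=1 ⇒ 4
n=15: 15·1 5·3 3·5 1·15  f→[1+1+1+1]=4
d|16:{1,2,4,8,16}  Σf=1+1+1+1+1=5
q^17  k|17↦f(k): 17:1 1:1  a_17=2
[q^18] f(1)=1,f(2)=1,f(3)=1,f(6)=1,f(9)=1,f(18)=1 ⇒ 6

2, 6, 2, 4, 4, 5, 2, 6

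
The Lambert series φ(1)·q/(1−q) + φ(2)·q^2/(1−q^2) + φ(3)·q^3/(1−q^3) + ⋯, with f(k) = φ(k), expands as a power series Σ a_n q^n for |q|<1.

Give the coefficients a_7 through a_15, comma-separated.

n=7: 7·1 1·7  φ→[6+1]=7
[q^8] φ(8)=4,φ(4)=2,φ(2)=1,φ(1)=1 ⇒ 8
[q^9] φ(9)=6,φ(3)=2,φ(1)=1 ⇒ 9
[q^10] φ(10)=4,φ(5)=4,φ(2)=1,φ(1)=1 ⇒ 10
n=11: 11·1 1·11  φ→[10+1]=11
d|12:{1,2,3,4,6,12}  Σφ=1+1+2+2+2+4=12
d|13:{13,1}  Σφ=12+1=13
d|14:{1,2,7,14}  Σφ=1+1+6+6=14
[q^15] φ(1)=1,φ(3)=2,φ(5)=4,φ(15)=8 ⇒ 15

7, 8, 9, 10, 11, 12, 13, 14, 15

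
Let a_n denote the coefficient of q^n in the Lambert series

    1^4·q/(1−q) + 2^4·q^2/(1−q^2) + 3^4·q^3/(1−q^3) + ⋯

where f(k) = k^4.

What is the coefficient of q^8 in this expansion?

n=8: 8·1 4·2 2·4 1·8  f→[4096+256+16+1]=4369

a_8 = 4369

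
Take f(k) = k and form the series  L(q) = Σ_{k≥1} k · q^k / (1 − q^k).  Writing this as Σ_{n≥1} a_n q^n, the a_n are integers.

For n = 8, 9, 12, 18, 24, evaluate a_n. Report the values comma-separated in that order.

15, 13, 28, 39, 60

n=8: 1·8 2·4 4·2 8·1  f→[1+2+4+8]=15
d|9:{9,3,1}  Σf=9+3+1=13
d|12:{1,2,3,4,6,12}  Σf=1+2+3+4+6+12=28
n=18: 18·1 9·2 6·3 3·6 2·9 1·18  f→[18+9+6+3+2+1]=39
d|24:{1,2,3,4,6,8,12,24}  Σf=1+2+3+4+6+8+12+24=60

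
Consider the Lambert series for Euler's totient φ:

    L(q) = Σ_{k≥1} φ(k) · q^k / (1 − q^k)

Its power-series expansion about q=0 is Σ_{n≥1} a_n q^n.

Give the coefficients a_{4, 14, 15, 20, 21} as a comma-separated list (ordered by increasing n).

n=4: 1·4 2·2 4·1  φ→[1+1+2]=4
n=14: 14·1 7·2 2·7 1·14  φ→[6+6+1+1]=14
[q^15] φ(1)=1,φ(3)=2,φ(5)=4,φ(15)=8 ⇒ 15
[q^20] φ(1)=1,φ(2)=1,φ(4)=2,φ(5)=4,φ(10)=4,φ(20)=8 ⇒ 20
[q^21] φ(1)=1,φ(3)=2,φ(7)=6,φ(21)=12 ⇒ 21

4, 14, 15, 20, 21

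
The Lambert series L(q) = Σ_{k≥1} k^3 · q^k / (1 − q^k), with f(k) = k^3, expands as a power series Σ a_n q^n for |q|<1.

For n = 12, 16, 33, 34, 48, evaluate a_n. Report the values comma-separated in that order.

2044, 4681, 37296, 44226, 131068

d|12:{1,2,3,4,6,12}  Σf=1+8+27+64+216+1728=2044
[q^16] f(1)=1,f(2)=8,f(4)=64,f(8)=512,f(16)=4096 ⇒ 4681
d|33:{33,11,3,1}  Σf=35937+1331+27+1=37296
n=34: 1·34 2·17 17·2 34·1  f→[1+8+4913+39304]=44226
n=48: 1·48 2·24 3·16 4·12 6·8 8·6 12·4 16·3 24·2 48·1  f→[1+8+27+64+216+512+1728+4096+13824+110592]=131068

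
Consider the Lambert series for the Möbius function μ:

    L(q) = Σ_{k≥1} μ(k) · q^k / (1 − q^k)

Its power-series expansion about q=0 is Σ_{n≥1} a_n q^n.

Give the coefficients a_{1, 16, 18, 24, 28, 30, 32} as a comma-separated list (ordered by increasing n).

d|1:{1}  Σμ=1=1
[q^16] μ(1)=1,μ(2)=-1,μ(4)=0,μ(8)=0,μ(16)=0 ⇒ 0
d|18:{1,2,3,6,9,18}  Σμ=1+(-1)+(-1)+1+0+0=0
q^24  k|24↦μ(k): 24:0 12:0 8:0 6:1 4:0 3:-1 2:-1 1:1  a_24=0
d|28:{28,14,7,4,2,1}  Σμ=0+1+(-1)+0+(-1)+1=0
d|30:{1,2,3,5,6,10,15,30}  Σμ=1+(-1)+(-1)+(-1)+1+1+1+(-1)=0
d|32:{32,16,8,4,2,1}  Σμ=0+0+0+0+(-1)+1=0

1, 0, 0, 0, 0, 0, 0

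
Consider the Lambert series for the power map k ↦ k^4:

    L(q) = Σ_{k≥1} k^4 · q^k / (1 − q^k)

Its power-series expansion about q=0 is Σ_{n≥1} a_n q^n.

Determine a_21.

q^21  k|21↦f(k): 1:1 3:81 7:2401 21:194481  a_21=196964

a_21 = 196964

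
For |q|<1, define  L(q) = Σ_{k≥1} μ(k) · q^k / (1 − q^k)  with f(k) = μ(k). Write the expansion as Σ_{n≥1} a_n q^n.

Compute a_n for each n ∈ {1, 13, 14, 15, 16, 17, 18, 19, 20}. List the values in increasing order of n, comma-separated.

1, 0, 0, 0, 0, 0, 0, 0, 0

[q^1] μ(1)=1 ⇒ 1
q^13  k|13↦μ(k): 1:1 13:-1  a_13=0
d|14:{14,7,2,1}  Σμ=1+(-1)+(-1)+1=0
d|15:{15,5,3,1}  Σμ=1+(-1)+(-1)+1=0
q^16  k|16↦μ(k): 16:0 8:0 4:0 2:-1 1:1  a_16=0
[q^17] μ(1)=1,μ(17)=-1 ⇒ 0
q^18  k|18↦μ(k): 1:1 2:-1 3:-1 6:1 9:0 18:0  a_18=0
n=19: 1·19 19·1  μ→[1+(-1)]=0
d|20:{1,2,4,5,10,20}  Σμ=1+(-1)+0+(-1)+1+0=0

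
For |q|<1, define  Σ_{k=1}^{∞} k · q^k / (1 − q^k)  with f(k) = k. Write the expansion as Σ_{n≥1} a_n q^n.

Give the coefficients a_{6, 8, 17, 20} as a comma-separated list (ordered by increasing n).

12, 15, 18, 42

n=6: 1·6 2·3 3·2 6·1  f→[1+2+3+6]=12
d|8:{1,2,4,8}  Σf=1+2+4+8=15
n=17: 1·17 17·1  f→[1+17]=18
q^20  k|20↦f(k): 20:20 10:10 5:5 4:4 2:2 1:1  a_20=42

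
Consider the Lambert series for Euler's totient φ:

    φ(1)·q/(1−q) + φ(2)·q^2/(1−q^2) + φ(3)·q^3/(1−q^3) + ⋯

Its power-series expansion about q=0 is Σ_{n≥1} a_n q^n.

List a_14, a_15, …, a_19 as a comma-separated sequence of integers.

d|14:{14,7,2,1}  Σφ=6+6+1+1=14
n=15: 15·1 5·3 3·5 1·15  φ→[8+4+2+1]=15
[q^16] φ(1)=1,φ(2)=1,φ(4)=2,φ(8)=4,φ(16)=8 ⇒ 16
[q^17] φ(17)=16,φ(1)=1 ⇒ 17
d|18:{18,9,6,3,2,1}  Σφ=6+6+2+2+1+1=18
d|19:{19,1}  Σφ=18+1=19

14, 15, 16, 17, 18, 19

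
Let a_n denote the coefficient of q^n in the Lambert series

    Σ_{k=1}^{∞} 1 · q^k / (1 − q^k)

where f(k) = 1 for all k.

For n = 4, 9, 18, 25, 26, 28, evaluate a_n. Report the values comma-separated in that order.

3, 3, 6, 3, 4, 6

q^4  k|4↦f(k): 4:1 2:1 1:1  a_4=3
d|9:{9,3,1}  Σf=1+1+1=3
d|18:{18,9,6,3,2,1}  Σf=1+1+1+1+1+1=6
d|25:{1,5,25}  Σf=1+1+1=3
n=26: 1·26 2·13 13·2 26·1  f→[1+1+1+1]=4
[q^28] f(28)=1,f(14)=1,f(7)=1,f(4)=1,f(2)=1,f(1)=1 ⇒ 6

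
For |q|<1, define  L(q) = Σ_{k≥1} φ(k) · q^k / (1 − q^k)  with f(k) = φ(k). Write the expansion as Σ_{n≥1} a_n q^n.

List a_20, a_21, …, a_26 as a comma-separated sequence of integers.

d|20:{1,2,4,5,10,20}  Σφ=1+1+2+4+4+8=20
n=21: 1·21 3·7 7·3 21·1  φ→[1+2+6+12]=21
d|22:{22,11,2,1}  Σφ=10+10+1+1=22
d|23:{23,1}  Σφ=22+1=23
[q^24] φ(24)=8,φ(12)=4,φ(8)=4,φ(6)=2,φ(4)=2,φ(3)=2,φ(2)=1,φ(1)=1 ⇒ 24
n=25: 1·25 5·5 25·1  φ→[1+4+20]=25
n=26: 26·1 13·2 2·13 1·26  φ→[12+12+1+1]=26

20, 21, 22, 23, 24, 25, 26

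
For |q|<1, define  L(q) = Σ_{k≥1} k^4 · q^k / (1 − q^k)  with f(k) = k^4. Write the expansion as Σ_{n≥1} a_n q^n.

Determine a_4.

a_4 = 273

n=4: 1·4 2·2 4·1  f→[1+16+256]=273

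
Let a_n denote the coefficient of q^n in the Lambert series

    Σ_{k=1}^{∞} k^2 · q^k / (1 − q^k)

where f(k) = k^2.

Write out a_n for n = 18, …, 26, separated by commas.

n=18: 18·1 9·2 6·3 3·6 2·9 1·18  f→[324+81+36+9+4+1]=455
[q^19] f(1)=1,f(19)=361 ⇒ 362
n=20: 20·1 10·2 5·4 4·5 2·10 1·20  f→[400+100+25+16+4+1]=546
d|21:{21,7,3,1}  Σf=441+49+9+1=500
[q^22] f(22)=484,f(11)=121,f(2)=4,f(1)=1 ⇒ 610
d|23:{1,23}  Σf=1+529=530
q^24  k|24↦f(k): 1:1 2:4 3:9 4:16 6:36 8:64 12:144 24:576  a_24=850
d|25:{1,5,25}  Σf=1+25+625=651
[q^26] f(1)=1,f(2)=4,f(13)=169,f(26)=676 ⇒ 850

455, 362, 546, 500, 610, 530, 850, 651, 850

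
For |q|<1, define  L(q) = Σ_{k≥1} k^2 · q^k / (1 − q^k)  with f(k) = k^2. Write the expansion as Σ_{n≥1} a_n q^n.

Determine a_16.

a_16 = 341

[q^16] f(1)=1,f(2)=4,f(4)=16,f(8)=64,f(16)=256 ⇒ 341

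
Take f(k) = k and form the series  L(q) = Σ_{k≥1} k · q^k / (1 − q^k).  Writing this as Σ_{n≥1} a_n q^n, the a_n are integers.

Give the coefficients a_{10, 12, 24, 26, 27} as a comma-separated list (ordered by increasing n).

[q^10] f(10)=10,f(5)=5,f(2)=2,f(1)=1 ⇒ 18
n=12: 12·1 6·2 4·3 3·4 2·6 1·12  f→[12+6+4+3+2+1]=28
d|24:{24,12,8,6,4,3,2,1}  Σf=24+12+8+6+4+3+2+1=60
q^26  k|26↦f(k): 26:26 13:13 2:2 1:1  a_26=42
[q^27] f(1)=1,f(3)=3,f(9)=9,f(27)=27 ⇒ 40

18, 28, 60, 42, 40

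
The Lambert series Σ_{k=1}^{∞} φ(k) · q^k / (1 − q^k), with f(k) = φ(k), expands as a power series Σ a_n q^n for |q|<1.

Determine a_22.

d|22:{22,11,2,1}  Σφ=10+10+1+1=22

a_22 = 22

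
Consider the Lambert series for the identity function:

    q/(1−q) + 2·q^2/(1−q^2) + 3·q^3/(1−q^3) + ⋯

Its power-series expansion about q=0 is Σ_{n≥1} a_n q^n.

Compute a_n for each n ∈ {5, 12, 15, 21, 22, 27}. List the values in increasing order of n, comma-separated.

n=5: 1·5 5·1  f→[1+5]=6
q^12  k|12↦f(k): 12:12 6:6 4:4 3:3 2:2 1:1  a_12=28
[q^15] f(1)=1,f(3)=3,f(5)=5,f(15)=15 ⇒ 24
d|21:{21,7,3,1}  Σf=21+7+3+1=32
n=22: 22·1 11·2 2·11 1·22  f→[22+11+2+1]=36
n=27: 1·27 3·9 9·3 27·1  f→[1+3+9+27]=40

6, 28, 24, 32, 36, 40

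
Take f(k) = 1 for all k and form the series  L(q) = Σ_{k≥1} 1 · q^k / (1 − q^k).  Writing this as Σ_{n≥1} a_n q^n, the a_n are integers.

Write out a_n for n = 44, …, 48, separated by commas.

q^44  k|44↦f(k): 44:1 22:1 11:1 4:1 2:1 1:1  a_44=6
q^45  k|45↦f(k): 45:1 15:1 9:1 5:1 3:1 1:1  a_45=6
[q^46] f(46)=1,f(23)=1,f(2)=1,f(1)=1 ⇒ 4
d|47:{1,47}  Σf=1+1=2
n=48: 48·1 24·2 16·3 12·4 8·6 6·8 4·12 3·16 2·24 1·48  f→[1+1+1+1+1+1+1+1+1+1]=10

6, 6, 4, 2, 10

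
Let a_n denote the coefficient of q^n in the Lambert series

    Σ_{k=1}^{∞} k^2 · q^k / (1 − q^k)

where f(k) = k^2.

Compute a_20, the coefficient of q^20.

q^20  k|20↦f(k): 1:1 2:4 4:16 5:25 10:100 20:400  a_20=546

a_20 = 546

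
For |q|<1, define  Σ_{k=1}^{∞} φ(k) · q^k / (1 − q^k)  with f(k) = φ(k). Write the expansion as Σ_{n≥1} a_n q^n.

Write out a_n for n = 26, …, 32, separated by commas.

n=26: 1·26 2·13 13·2 26·1  φ→[1+1+12+12]=26
d|27:{27,9,3,1}  Σφ=18+6+2+1=27
q^28  k|28↦φ(k): 28:12 14:6 7:6 4:2 2:1 1:1  a_28=28
q^29  k|29↦φ(k): 29:28 1:1  a_29=29
q^30  k|30↦φ(k): 30:8 15:8 10:4 6:2 5:4 3:2 2:1 1:1  a_30=30
n=31: 1·31 31·1  φ→[1+30]=31
[q^32] φ(1)=1,φ(2)=1,φ(4)=2,φ(8)=4,φ(16)=8,φ(32)=16 ⇒ 32

26, 27, 28, 29, 30, 31, 32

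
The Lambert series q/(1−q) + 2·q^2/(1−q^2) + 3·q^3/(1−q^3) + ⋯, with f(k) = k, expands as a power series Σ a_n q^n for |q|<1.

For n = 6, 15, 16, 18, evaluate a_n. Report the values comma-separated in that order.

q^6  k|6↦f(k): 6:6 3:3 2:2 1:1  a_6=12
n=15: 15·1 5·3 3·5 1·15  f→[15+5+3+1]=24
[q^16] f(1)=1,f(2)=2,f(4)=4,f(8)=8,f(16)=16 ⇒ 31
d|18:{1,2,3,6,9,18}  Σf=1+2+3+6+9+18=39

12, 24, 31, 39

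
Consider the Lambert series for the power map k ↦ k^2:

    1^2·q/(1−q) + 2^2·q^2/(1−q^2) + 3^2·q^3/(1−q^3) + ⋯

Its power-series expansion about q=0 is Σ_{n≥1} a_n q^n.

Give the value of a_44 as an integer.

[q^44] f(1)=1,f(2)=4,f(4)=16,f(11)=121,f(22)=484,f(44)=1936 ⇒ 2562

a_44 = 2562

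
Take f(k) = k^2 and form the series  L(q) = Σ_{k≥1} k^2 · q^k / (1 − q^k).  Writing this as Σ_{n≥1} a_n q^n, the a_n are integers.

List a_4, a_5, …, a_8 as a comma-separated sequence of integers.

21, 26, 50, 50, 85

n=4: 1·4 2·2 4·1  f→[1+4+16]=21
q^5  k|5↦f(k): 5:25 1:1  a_5=26
q^6  k|6↦f(k): 6:36 3:9 2:4 1:1  a_6=50
n=7: 1·7 7·1  f→[1+49]=50
n=8: 8·1 4·2 2·4 1·8  f→[64+16+4+1]=85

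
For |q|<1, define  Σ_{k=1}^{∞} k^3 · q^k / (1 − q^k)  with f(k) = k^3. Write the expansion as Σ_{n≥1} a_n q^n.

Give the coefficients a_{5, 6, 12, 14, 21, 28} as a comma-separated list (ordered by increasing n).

126, 252, 2044, 3096, 9632, 25112

d|5:{5,1}  Σf=125+1=126
d|6:{6,3,2,1}  Σf=216+27+8+1=252
q^12  k|12↦f(k): 1:1 2:8 3:27 4:64 6:216 12:1728  a_12=2044
n=14: 1·14 2·7 7·2 14·1  f→[1+8+343+2744]=3096
q^21  k|21↦f(k): 1:1 3:27 7:343 21:9261  a_21=9632
d|28:{28,14,7,4,2,1}  Σf=21952+2744+343+64+8+1=25112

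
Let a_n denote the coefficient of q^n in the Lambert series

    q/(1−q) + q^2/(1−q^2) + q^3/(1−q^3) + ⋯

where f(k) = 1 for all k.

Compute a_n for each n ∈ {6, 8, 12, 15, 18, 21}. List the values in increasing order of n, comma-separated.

4, 4, 6, 4, 6, 4

[q^6] f(6)=1,f(3)=1,f(2)=1,f(1)=1 ⇒ 4
[q^8] f(8)=1,f(4)=1,f(2)=1,f(1)=1 ⇒ 4
n=12: 12·1 6·2 4·3 3·4 2·6 1·12  f→[1+1+1+1+1+1]=6
n=15: 1·15 3·5 5·3 15·1  f→[1+1+1+1]=4
d|18:{18,9,6,3,2,1}  Σf=1+1+1+1+1+1=6
d|21:{21,7,3,1}  Σf=1+1+1+1=4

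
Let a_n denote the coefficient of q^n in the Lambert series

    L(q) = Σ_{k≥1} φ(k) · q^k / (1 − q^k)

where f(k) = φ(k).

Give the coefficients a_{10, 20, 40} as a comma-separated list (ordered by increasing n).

n=10: 1·10 2·5 5·2 10·1  φ→[1+1+4+4]=10
d|20:{1,2,4,5,10,20}  Σφ=1+1+2+4+4+8=20
n=40: 1·40 2·20 4·10 5·8 8·5 10·4 20·2 40·1  φ→[1+1+2+4+4+4+8+16]=40

10, 20, 40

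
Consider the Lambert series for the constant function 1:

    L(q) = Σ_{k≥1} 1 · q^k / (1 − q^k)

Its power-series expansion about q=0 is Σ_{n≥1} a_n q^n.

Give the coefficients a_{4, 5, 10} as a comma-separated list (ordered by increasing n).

d|4:{4,2,1}  Σf=1+1+1=3
[q^5] f(1)=1,f(5)=1 ⇒ 2
d|10:{10,5,2,1}  Σf=1+1+1+1=4

3, 2, 4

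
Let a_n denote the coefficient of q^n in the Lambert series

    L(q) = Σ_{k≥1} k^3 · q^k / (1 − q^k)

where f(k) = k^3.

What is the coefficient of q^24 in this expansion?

a_24 = 16380

d|24:{1,2,3,4,6,8,12,24}  Σf=1+8+27+64+216+512+1728+13824=16380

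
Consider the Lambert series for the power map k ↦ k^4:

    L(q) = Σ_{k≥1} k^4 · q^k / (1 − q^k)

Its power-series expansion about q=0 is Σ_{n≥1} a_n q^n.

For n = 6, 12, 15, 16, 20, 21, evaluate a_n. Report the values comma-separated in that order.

1394, 22386, 51332, 69905, 170898, 196964

[q^6] f(6)=1296,f(3)=81,f(2)=16,f(1)=1 ⇒ 1394
[q^12] f(12)=20736,f(6)=1296,f(4)=256,f(3)=81,f(2)=16,f(1)=1 ⇒ 22386
d|15:{1,3,5,15}  Σf=1+81+625+50625=51332
d|16:{16,8,4,2,1}  Σf=65536+4096+256+16+1=69905
[q^20] f(1)=1,f(2)=16,f(4)=256,f(5)=625,f(10)=10000,f(20)=160000 ⇒ 170898
q^21  k|21↦f(k): 1:1 3:81 7:2401 21:194481  a_21=196964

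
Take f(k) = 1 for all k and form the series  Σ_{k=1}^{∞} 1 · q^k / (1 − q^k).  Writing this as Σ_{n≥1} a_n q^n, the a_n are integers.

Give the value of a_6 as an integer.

a_6 = 4

q^6  k|6↦f(k): 6:1 3:1 2:1 1:1  a_6=4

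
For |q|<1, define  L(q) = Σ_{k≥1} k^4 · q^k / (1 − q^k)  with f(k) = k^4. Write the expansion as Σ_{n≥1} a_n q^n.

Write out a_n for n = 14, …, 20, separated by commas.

[q^14] f(14)=38416,f(7)=2401,f(2)=16,f(1)=1 ⇒ 40834
q^15  k|15↦f(k): 15:50625 5:625 3:81 1:1  a_15=51332
[q^16] f(16)=65536,f(8)=4096,f(4)=256,f(2)=16,f(1)=1 ⇒ 69905
q^17  k|17↦f(k): 1:1 17:83521  a_17=83522
d|18:{1,2,3,6,9,18}  Σf=1+16+81+1296+6561+104976=112931
q^19  k|19↦f(k): 1:1 19:130321  a_19=130322
q^20  k|20↦f(k): 20:160000 10:10000 5:625 4:256 2:16 1:1  a_20=170898

40834, 51332, 69905, 83522, 112931, 130322, 170898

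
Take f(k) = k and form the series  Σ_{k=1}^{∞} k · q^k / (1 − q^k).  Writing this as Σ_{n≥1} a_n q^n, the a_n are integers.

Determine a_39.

a_39 = 56

n=39: 39·1 13·3 3·13 1·39  f→[39+13+3+1]=56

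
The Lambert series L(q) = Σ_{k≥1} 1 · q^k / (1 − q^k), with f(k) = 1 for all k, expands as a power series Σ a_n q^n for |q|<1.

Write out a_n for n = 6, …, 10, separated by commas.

4, 2, 4, 3, 4

[q^6] f(6)=1,f(3)=1,f(2)=1,f(1)=1 ⇒ 4
n=7: 1·7 7·1  f→[1+1]=2
q^8  k|8↦f(k): 8:1 4:1 2:1 1:1  a_8=4
q^9  k|9↦f(k): 9:1 3:1 1:1  a_9=3
q^10  k|10↦f(k): 10:1 5:1 2:1 1:1  a_10=4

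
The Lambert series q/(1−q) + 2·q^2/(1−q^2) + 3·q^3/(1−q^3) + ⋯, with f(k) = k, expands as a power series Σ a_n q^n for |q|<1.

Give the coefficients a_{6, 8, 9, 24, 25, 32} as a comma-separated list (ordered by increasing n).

12, 15, 13, 60, 31, 63

[q^6] f(1)=1,f(2)=2,f(3)=3,f(6)=6 ⇒ 12
d|8:{1,2,4,8}  Σf=1+2+4+8=15
d|9:{9,3,1}  Σf=9+3+1=13
d|24:{1,2,3,4,6,8,12,24}  Σf=1+2+3+4+6+8+12+24=60
[q^25] f(25)=25,f(5)=5,f(1)=1 ⇒ 31
q^32  k|32↦f(k): 32:32 16:16 8:8 4:4 2:2 1:1  a_32=63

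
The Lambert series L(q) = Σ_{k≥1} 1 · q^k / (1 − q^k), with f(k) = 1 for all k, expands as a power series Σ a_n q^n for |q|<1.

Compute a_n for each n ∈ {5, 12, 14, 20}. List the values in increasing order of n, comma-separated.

q^5  k|5↦f(k): 5:1 1:1  a_5=2
q^12  k|12↦f(k): 12:1 6:1 4:1 3:1 2:1 1:1  a_12=6
d|14:{14,7,2,1}  Σf=1+1+1+1=4
d|20:{1,2,4,5,10,20}  Σf=1+1+1+1+1+1=6

2, 6, 4, 6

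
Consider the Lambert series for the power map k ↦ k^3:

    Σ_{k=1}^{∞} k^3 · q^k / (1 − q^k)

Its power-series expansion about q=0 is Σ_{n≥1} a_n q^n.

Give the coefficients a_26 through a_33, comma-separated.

q^26  k|26↦f(k): 26:17576 13:2197 2:8 1:1  a_26=19782
[q^27] f(1)=1,f(3)=27,f(9)=729,f(27)=19683 ⇒ 20440
n=28: 1·28 2·14 4·7 7·4 14·2 28·1  f→[1+8+64+343+2744+21952]=25112
n=29: 29·1 1·29  f→[24389+1]=24390
[q^30] f(1)=1,f(2)=8,f(3)=27,f(5)=125,f(6)=216,f(10)=1000,f(15)=3375,f(30)=27000 ⇒ 31752
[q^31] f(1)=1,f(31)=29791 ⇒ 29792
d|32:{32,16,8,4,2,1}  Σf=32768+4096+512+64+8+1=37449
d|33:{33,11,3,1}  Σf=35937+1331+27+1=37296

19782, 20440, 25112, 24390, 31752, 29792, 37449, 37296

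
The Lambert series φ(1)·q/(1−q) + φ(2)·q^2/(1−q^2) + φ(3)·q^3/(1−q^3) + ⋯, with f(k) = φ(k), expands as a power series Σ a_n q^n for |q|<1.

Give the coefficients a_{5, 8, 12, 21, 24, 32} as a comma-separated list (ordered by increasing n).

n=5: 5·1 1·5  φ→[4+1]=5
d|8:{8,4,2,1}  Σφ=4+2+1+1=8
d|12:{1,2,3,4,6,12}  Σφ=1+1+2+2+2+4=12
q^21  k|21↦φ(k): 1:1 3:2 7:6 21:12  a_21=21
n=24: 24·1 12·2 8·3 6·4 4·6 3·8 2·12 1·24  φ→[8+4+4+2+2+2+1+1]=24
d|32:{1,2,4,8,16,32}  Σφ=1+1+2+4+8+16=32

5, 8, 12, 21, 24, 32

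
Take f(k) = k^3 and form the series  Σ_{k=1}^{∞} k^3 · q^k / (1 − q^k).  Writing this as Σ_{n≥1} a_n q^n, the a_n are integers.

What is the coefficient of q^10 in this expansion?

a_10 = 1134

n=10: 10·1 5·2 2·5 1·10  f→[1000+125+8+1]=1134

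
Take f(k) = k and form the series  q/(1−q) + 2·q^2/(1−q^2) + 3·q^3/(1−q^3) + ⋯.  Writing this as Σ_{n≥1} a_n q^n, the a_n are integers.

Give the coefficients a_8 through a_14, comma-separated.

n=8: 8·1 4·2 2·4 1·8  f→[8+4+2+1]=15
d|9:{9,3,1}  Σf=9+3+1=13
[q^10] f(1)=1,f(2)=2,f(5)=5,f(10)=10 ⇒ 18
n=11: 11·1 1·11  f→[11+1]=12
n=12: 12·1 6·2 4·3 3·4 2·6 1·12  f→[12+6+4+3+2+1]=28
d|13:{13,1}  Σf=13+1=14
n=14: 14·1 7·2 2·7 1·14  f→[14+7+2+1]=24

15, 13, 18, 12, 28, 14, 24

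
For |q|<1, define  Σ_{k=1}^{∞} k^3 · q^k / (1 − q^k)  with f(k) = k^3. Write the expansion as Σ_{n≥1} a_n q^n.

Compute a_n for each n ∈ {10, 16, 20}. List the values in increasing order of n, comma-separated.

n=10: 10·1 5·2 2·5 1·10  f→[1000+125+8+1]=1134
d|16:{16,8,4,2,1}  Σf=4096+512+64+8+1=4681
[q^20] f(1)=1,f(2)=8,f(4)=64,f(5)=125,f(10)=1000,f(20)=8000 ⇒ 9198

1134, 4681, 9198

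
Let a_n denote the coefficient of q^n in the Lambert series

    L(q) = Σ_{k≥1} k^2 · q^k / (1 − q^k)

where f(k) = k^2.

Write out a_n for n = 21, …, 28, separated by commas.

500, 610, 530, 850, 651, 850, 820, 1050

n=21: 1·21 3·7 7·3 21·1  f→[1+9+49+441]=500
q^22  k|22↦f(k): 1:1 2:4 11:121 22:484  a_22=610
d|23:{1,23}  Σf=1+529=530
d|24:{1,2,3,4,6,8,12,24}  Σf=1+4+9+16+36+64+144+576=850
n=25: 1·25 5·5 25·1  f→[1+25+625]=651
q^26  k|26↦f(k): 26:676 13:169 2:4 1:1  a_26=850
d|27:{1,3,9,27}  Σf=1+9+81+729=820
d|28:{1,2,4,7,14,28}  Σf=1+4+16+49+196+784=1050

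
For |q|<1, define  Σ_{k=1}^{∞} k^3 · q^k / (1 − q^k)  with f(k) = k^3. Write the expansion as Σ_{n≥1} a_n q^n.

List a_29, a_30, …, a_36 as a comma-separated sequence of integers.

24390, 31752, 29792, 37449, 37296, 44226, 43344, 55261

[q^29] f(1)=1,f(29)=24389 ⇒ 24390
n=30: 1·30 2·15 3·10 5·6 6·5 10·3 15·2 30·1  f→[1+8+27+125+216+1000+3375+27000]=31752
n=31: 31·1 1·31  f→[29791+1]=29792
q^32  k|32↦f(k): 1:1 2:8 4:64 8:512 16:4096 32:32768  a_32=37449
[q^33] f(33)=35937,f(11)=1331,f(3)=27,f(1)=1 ⇒ 37296
[q^34] f(34)=39304,f(17)=4913,f(2)=8,f(1)=1 ⇒ 44226
n=35: 35·1 7·5 5·7 1·35  f→[42875+343+125+1]=43344
[q^36] f(1)=1,f(2)=8,f(3)=27,f(4)=64,f(6)=216,f(9)=729,f(12)=1728,f(18)=5832,f(36)=46656 ⇒ 55261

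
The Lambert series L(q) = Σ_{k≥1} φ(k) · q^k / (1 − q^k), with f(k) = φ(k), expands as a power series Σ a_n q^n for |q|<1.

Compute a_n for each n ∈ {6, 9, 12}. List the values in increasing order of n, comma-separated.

n=6: 6·1 3·2 2·3 1·6  φ→[2+2+1+1]=6
q^9  k|9↦φ(k): 1:1 3:2 9:6  a_9=9
[q^12] φ(12)=4,φ(6)=2,φ(4)=2,φ(3)=2,φ(2)=1,φ(1)=1 ⇒ 12

6, 9, 12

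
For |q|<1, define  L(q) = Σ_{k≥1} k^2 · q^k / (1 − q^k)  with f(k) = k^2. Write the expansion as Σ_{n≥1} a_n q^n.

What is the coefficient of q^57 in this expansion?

a_57 = 3620

d|57:{1,3,19,57}  Σf=1+9+361+3249=3620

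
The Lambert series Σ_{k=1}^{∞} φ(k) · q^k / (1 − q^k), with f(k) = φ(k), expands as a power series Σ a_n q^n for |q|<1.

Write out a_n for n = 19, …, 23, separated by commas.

[q^19] φ(19)=18,φ(1)=1 ⇒ 19
q^20  k|20↦φ(k): 1:1 2:1 4:2 5:4 10:4 20:8  a_20=20
q^21  k|21↦φ(k): 21:12 7:6 3:2 1:1  a_21=21
d|22:{1,2,11,22}  Σφ=1+1+10+10=22
q^23  k|23↦φ(k): 1:1 23:22  a_23=23

19, 20, 21, 22, 23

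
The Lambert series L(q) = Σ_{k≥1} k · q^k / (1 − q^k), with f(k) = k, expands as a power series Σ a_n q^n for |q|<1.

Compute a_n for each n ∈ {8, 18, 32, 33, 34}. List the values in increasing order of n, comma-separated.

15, 39, 63, 48, 54

d|8:{1,2,4,8}  Σf=1+2+4+8=15
[q^18] f(18)=18,f(9)=9,f(6)=6,f(3)=3,f(2)=2,f(1)=1 ⇒ 39
n=32: 1·32 2·16 4·8 8·4 16·2 32·1  f→[1+2+4+8+16+32]=63
n=33: 33·1 11·3 3·11 1·33  f→[33+11+3+1]=48
q^34  k|34↦f(k): 1:1 2:2 17:17 34:34  a_34=54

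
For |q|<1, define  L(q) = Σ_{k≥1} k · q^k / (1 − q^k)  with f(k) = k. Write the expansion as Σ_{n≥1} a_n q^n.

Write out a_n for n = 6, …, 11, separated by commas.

12, 8, 15, 13, 18, 12

d|6:{1,2,3,6}  Σf=1+2+3+6=12
d|7:{7,1}  Σf=7+1=8
[q^8] f(8)=8,f(4)=4,f(2)=2,f(1)=1 ⇒ 15
[q^9] f(9)=9,f(3)=3,f(1)=1 ⇒ 13
q^10  k|10↦f(k): 1:1 2:2 5:5 10:10  a_10=18
[q^11] f(11)=11,f(1)=1 ⇒ 12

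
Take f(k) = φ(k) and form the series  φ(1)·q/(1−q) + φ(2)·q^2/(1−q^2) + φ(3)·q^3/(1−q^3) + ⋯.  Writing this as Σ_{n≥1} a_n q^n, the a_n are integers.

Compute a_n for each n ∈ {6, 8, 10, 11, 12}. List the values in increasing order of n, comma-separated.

n=6: 1·6 2·3 3·2 6·1  φ→[1+1+2+2]=6
n=8: 8·1 4·2 2·4 1·8  φ→[4+2+1+1]=8
[q^10] φ(10)=4,φ(5)=4,φ(2)=1,φ(1)=1 ⇒ 10
n=11: 11·1 1·11  φ→[10+1]=11
n=12: 1·12 2·6 3·4 4·3 6·2 12·1  φ→[1+1+2+2+2+4]=12

6, 8, 10, 11, 12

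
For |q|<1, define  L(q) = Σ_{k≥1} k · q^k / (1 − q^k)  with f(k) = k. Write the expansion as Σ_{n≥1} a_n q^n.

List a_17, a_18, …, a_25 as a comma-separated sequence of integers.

18, 39, 20, 42, 32, 36, 24, 60, 31

n=17: 1·17 17·1  f→[1+17]=18
[q^18] f(18)=18,f(9)=9,f(6)=6,f(3)=3,f(2)=2,f(1)=1 ⇒ 39
[q^19] f(19)=19,f(1)=1 ⇒ 20
d|20:{20,10,5,4,2,1}  Σf=20+10+5+4+2+1=42
q^21  k|21↦f(k): 21:21 7:7 3:3 1:1  a_21=32
d|22:{1,2,11,22}  Σf=1+2+11+22=36
[q^23] f(1)=1,f(23)=23 ⇒ 24
[q^24] f(24)=24,f(12)=12,f(8)=8,f(6)=6,f(4)=4,f(3)=3,f(2)=2,f(1)=1 ⇒ 60
[q^25] f(25)=25,f(5)=5,f(1)=1 ⇒ 31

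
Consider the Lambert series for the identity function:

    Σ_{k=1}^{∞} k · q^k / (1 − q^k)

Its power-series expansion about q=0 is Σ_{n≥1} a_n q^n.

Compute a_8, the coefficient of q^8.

a_8 = 15

[q^8] f(1)=1,f(2)=2,f(4)=4,f(8)=8 ⇒ 15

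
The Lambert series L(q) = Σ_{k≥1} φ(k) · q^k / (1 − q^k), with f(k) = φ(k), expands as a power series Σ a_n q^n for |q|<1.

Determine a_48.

d|48:{1,2,3,4,6,8,12,16,24,48}  Σφ=1+1+2+2+2+4+4+8+8+16=48

a_48 = 48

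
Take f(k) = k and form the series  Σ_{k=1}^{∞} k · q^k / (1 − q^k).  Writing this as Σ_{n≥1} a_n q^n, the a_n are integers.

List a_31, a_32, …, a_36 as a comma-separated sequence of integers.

32, 63, 48, 54, 48, 91

[q^31] f(1)=1,f(31)=31 ⇒ 32
[q^32] f(32)=32,f(16)=16,f(8)=8,f(4)=4,f(2)=2,f(1)=1 ⇒ 63
n=33: 33·1 11·3 3·11 1·33  f→[33+11+3+1]=48
[q^34] f(34)=34,f(17)=17,f(2)=2,f(1)=1 ⇒ 54
[q^35] f(1)=1,f(5)=5,f(7)=7,f(35)=35 ⇒ 48
[q^36] f(36)=36,f(18)=18,f(12)=12,f(9)=9,f(6)=6,f(4)=4,f(3)=3,f(2)=2,f(1)=1 ⇒ 91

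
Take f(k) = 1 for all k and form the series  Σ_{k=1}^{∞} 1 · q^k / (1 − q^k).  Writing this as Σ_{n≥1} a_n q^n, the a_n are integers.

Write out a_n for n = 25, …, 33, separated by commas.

3, 4, 4, 6, 2, 8, 2, 6, 4

[q^25] f(1)=1,f(5)=1,f(25)=1 ⇒ 3
d|26:{1,2,13,26}  Σf=1+1+1+1=4
n=27: 27·1 9·3 3·9 1·27  f→[1+1+1+1]=4
d|28:{28,14,7,4,2,1}  Σf=1+1+1+1+1+1=6
d|29:{1,29}  Σf=1+1=2
q^30  k|30↦f(k): 1:1 2:1 3:1 5:1 6:1 10:1 15:1 30:1  a_30=8
d|31:{31,1}  Σf=1+1=2
q^32  k|32↦f(k): 32:1 16:1 8:1 4:1 2:1 1:1  a_32=6
d|33:{1,3,11,33}  Σf=1+1+1+1=4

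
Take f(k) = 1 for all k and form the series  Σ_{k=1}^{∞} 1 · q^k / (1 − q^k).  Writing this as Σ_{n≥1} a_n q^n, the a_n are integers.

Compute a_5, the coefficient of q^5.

a_5 = 2

d|5:{5,1}  Σf=1+1=2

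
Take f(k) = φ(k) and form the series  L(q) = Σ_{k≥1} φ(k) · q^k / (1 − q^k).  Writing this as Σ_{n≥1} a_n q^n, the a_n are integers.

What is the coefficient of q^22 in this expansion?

q^22  k|22↦φ(k): 22:10 11:10 2:1 1:1  a_22=22

a_22 = 22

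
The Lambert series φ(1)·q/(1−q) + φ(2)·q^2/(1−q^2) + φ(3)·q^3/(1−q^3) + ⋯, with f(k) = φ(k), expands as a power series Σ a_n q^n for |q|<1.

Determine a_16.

q^16  k|16↦φ(k): 16:8 8:4 4:2 2:1 1:1  a_16=16

a_16 = 16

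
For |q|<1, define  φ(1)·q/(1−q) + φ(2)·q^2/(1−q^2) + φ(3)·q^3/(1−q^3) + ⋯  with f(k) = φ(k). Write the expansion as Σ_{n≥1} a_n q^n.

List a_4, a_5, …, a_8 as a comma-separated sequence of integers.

d|4:{1,2,4}  Σφ=1+1+2=4
q^5  k|5↦φ(k): 1:1 5:4  a_5=5
n=6: 1·6 2·3 3·2 6·1  φ→[1+1+2+2]=6
q^7  k|7↦φ(k): 7:6 1:1  a_7=7
q^8  k|8↦φ(k): 8:4 4:2 2:1 1:1  a_8=8

4, 5, 6, 7, 8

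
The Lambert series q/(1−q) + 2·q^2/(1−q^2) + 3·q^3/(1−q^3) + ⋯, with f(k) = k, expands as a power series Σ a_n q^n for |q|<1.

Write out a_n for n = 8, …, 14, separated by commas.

15, 13, 18, 12, 28, 14, 24

n=8: 8·1 4·2 2·4 1·8  f→[8+4+2+1]=15
q^9  k|9↦f(k): 1:1 3:3 9:9  a_9=13
n=10: 1·10 2·5 5·2 10·1  f→[1+2+5+10]=18
d|11:{1,11}  Σf=1+11=12
q^12  k|12↦f(k): 12:12 6:6 4:4 3:3 2:2 1:1  a_12=28
d|13:{1,13}  Σf=1+13=14
n=14: 14·1 7·2 2·7 1·14  f→[14+7+2+1]=24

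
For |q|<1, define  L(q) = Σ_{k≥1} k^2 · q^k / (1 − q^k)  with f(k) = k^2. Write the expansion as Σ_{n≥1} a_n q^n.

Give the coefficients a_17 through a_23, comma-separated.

290, 455, 362, 546, 500, 610, 530

d|17:{1,17}  Σf=1+289=290
[q^18] f(18)=324,f(9)=81,f(6)=36,f(3)=9,f(2)=4,f(1)=1 ⇒ 455
q^19  k|19↦f(k): 1:1 19:361  a_19=362
q^20  k|20↦f(k): 1:1 2:4 4:16 5:25 10:100 20:400  a_20=546
q^21  k|21↦f(k): 21:441 7:49 3:9 1:1  a_21=500
n=22: 22·1 11·2 2·11 1·22  f→[484+121+4+1]=610
[q^23] f(23)=529,f(1)=1 ⇒ 530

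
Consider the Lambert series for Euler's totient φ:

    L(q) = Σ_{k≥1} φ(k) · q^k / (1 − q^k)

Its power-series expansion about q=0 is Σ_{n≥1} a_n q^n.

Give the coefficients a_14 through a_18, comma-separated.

[q^14] φ(14)=6,φ(7)=6,φ(2)=1,φ(1)=1 ⇒ 14
n=15: 1·15 3·5 5·3 15·1  φ→[1+2+4+8]=15
n=16: 16·1 8·2 4·4 2·8 1·16  φ→[8+4+2+1+1]=16
[q^17] φ(17)=16,φ(1)=1 ⇒ 17
d|18:{1,2,3,6,9,18}  Σφ=1+1+2+2+6+6=18

14, 15, 16, 17, 18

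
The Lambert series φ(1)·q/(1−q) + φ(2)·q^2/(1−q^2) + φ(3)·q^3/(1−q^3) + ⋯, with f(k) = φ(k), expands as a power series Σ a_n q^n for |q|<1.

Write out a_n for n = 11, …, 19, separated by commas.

q^11  k|11↦φ(k): 11:10 1:1  a_11=11
[q^12] φ(12)=4,φ(6)=2,φ(4)=2,φ(3)=2,φ(2)=1,φ(1)=1 ⇒ 12
d|13:{13,1}  Σφ=12+1=13
n=14: 14·1 7·2 2·7 1·14  φ→[6+6+1+1]=14
n=15: 15·1 5·3 3·5 1·15  φ→[8+4+2+1]=15
q^16  k|16↦φ(k): 1:1 2:1 4:2 8:4 16:8  a_16=16
d|17:{1,17}  Σφ=1+16=17
d|18:{18,9,6,3,2,1}  Σφ=6+6+2+2+1+1=18
[q^19] φ(1)=1,φ(19)=18 ⇒ 19

11, 12, 13, 14, 15, 16, 17, 18, 19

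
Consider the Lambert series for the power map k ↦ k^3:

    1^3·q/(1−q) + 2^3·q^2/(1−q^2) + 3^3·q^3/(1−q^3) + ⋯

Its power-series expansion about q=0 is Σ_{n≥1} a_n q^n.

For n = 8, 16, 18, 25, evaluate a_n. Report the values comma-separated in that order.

[q^8] f(1)=1,f(2)=8,f(4)=64,f(8)=512 ⇒ 585
[q^16] f(1)=1,f(2)=8,f(4)=64,f(8)=512,f(16)=4096 ⇒ 4681
d|18:{1,2,3,6,9,18}  Σf=1+8+27+216+729+5832=6813
n=25: 25·1 5·5 1·25  f→[15625+125+1]=15751

585, 4681, 6813, 15751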